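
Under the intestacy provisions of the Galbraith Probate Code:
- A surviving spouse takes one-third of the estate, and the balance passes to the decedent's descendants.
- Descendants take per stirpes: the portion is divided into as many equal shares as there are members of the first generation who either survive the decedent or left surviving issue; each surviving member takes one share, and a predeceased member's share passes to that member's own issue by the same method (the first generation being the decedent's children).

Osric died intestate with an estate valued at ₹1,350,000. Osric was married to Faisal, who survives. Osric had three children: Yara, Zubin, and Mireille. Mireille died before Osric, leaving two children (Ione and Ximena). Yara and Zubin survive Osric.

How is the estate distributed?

Faisal takes one-third of ₹1,350,000 = ₹450,000. The remaining ₹900,000 passes to the descendants.
The descendants' portion (₹900,000) is divided into 3 shares of ₹300,000: Yara and Zubin each take ₹300,000; Mireille's ₹300,000 share passes to Mireille's issue.
Mireille's share (₹300,000) is divided into 2 shares of ₹150,000: Ione and Ximena each take ₹150,000.

Faisal: ₹450,000; Yara: ₹300,000; Zubin: ₹300,000; Ione: ₹150,000; Ximena: ₹150,000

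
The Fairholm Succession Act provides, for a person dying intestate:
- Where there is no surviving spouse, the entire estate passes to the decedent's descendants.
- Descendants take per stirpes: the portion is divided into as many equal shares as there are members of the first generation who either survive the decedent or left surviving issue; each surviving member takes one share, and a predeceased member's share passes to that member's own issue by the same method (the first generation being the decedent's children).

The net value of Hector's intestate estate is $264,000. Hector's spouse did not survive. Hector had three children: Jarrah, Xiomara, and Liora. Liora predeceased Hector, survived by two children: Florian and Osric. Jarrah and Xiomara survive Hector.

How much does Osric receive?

The entire $264,000 passes to the descendants.
That amount ($264,000) is divided into 3 shares of $88,000: Jarrah and Xiomara each take $88,000; Liora's $88,000 share passes to Liora's issue.
Liora's share ($88,000) is divided into 2 shares of $44,000: Florian and Osric each take $44,000.

Osric receives $44,000.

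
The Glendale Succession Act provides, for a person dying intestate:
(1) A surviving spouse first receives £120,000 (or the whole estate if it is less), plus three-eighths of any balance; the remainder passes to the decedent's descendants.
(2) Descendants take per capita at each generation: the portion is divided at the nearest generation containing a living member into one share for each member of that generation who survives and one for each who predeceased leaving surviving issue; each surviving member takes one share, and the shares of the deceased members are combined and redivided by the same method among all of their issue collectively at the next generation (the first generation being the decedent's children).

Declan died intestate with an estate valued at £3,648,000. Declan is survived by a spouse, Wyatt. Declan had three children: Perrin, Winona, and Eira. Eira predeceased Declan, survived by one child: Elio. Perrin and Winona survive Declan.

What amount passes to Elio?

Wyatt first takes £120,000, leaving a balance of £3,528,000. Wyatt then takes three-eighths of the balance (£1,323,000), for a total of £1,443,000. The remaining £2,205,000 passes to the descendants.
The descendants' portion (£2,205,000) is divided at the children's generation into 3 shares of £735,000. Perrin and Winona each take £735,000. The remaining share for the deceased Eira (£735,000) is carried to the next generation.
That pool (£735,000) passes entirely to Elio, the sole taker at the grandchildren's generation.

Elio receives £735,000.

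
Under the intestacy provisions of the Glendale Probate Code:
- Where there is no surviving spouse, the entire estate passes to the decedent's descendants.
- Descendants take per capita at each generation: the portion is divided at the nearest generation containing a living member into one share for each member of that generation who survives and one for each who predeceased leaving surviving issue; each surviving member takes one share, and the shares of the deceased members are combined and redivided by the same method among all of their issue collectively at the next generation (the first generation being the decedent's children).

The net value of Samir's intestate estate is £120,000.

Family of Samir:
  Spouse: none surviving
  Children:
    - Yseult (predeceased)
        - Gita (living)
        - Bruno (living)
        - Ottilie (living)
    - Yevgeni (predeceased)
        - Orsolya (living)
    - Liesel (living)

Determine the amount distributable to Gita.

The entire £120,000 passes to the descendants.
That amount (£120,000) is divided at the children's generation into 3 shares of £40,000. Liesel takes £40,000. The 2 shares of the deceased (Yseult and Yevgeni) are combined into a pool of £80,000.
That pool (£80,000) is divided at the grandchildren's generation equally among Gita, Bruno, Ottilie, and Orsolya: £20,000 each.

Gita receives £20,000.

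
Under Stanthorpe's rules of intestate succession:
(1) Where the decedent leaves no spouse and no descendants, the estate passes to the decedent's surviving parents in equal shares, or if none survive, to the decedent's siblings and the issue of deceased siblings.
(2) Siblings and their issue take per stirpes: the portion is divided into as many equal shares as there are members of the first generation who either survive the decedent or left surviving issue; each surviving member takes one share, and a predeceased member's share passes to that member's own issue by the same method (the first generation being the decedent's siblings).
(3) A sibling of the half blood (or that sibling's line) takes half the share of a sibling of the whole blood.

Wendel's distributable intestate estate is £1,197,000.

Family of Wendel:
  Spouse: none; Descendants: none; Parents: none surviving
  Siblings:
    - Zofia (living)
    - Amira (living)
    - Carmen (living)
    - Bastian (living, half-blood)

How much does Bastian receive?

The entire £1,197,000 passes to the siblings and their issue.
Counting each half-blood sibling's line as half a unit, there are 7/2 units in £1,197,000, so one unit is £342,000. Whole-blood lines (Zofia, Amira, and Carmen) take £342,000 each; half-blood lines (Bastian) take £171,000 each.

Bastian receives £171,000.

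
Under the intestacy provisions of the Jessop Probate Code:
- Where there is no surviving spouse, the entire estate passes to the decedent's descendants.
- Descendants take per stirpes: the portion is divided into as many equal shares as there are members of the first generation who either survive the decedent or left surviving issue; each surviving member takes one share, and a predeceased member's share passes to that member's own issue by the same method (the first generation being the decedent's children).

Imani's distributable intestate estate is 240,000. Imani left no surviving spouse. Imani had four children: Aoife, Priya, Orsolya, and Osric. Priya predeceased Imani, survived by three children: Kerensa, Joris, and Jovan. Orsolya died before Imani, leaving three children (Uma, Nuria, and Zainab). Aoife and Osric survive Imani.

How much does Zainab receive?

The entire 240,000 passes to the descendants.
That amount (240,000) is divided into 4 shares of 60,000: Aoife and Osric each take 60,000; Priya's 60,000 share passes to Priya's issue; Orsolya's 60,000 share passes to Orsolya's issue.
Priya's share (60,000) is divided into 3 shares of 20,000: Kerensa, Joris, and Jovan each take 20,000.
Orsolya's share (60,000) is divided into 3 shares of 20,000: Uma, Nuria, and Zainab each take 20,000.

Zainab receives 20,000.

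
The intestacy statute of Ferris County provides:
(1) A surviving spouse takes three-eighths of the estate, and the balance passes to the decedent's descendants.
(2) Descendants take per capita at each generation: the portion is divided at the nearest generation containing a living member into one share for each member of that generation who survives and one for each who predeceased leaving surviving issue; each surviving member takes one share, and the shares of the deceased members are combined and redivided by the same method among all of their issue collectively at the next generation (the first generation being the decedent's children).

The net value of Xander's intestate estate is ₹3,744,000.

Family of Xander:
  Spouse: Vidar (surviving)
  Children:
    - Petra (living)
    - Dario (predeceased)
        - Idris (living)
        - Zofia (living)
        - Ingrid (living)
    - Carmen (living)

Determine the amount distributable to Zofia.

Zofia receives ₹260,000.

Vidar takes three-eighths of ₹3,744,000 = ₹1,404,000. The remaining ₹2,340,000 passes to the descendants.
The descendants' portion (₹2,340,000) is divided at the children's generation into 3 shares of ₹780,000. Petra and Carmen each take ₹780,000. The remaining share for the deceased Dario (₹780,000) is carried to the next generation.
That pool (₹780,000) is divided at the grandchildren's generation equally among Idris, Zofia, and Ingrid: ₹260,000 each.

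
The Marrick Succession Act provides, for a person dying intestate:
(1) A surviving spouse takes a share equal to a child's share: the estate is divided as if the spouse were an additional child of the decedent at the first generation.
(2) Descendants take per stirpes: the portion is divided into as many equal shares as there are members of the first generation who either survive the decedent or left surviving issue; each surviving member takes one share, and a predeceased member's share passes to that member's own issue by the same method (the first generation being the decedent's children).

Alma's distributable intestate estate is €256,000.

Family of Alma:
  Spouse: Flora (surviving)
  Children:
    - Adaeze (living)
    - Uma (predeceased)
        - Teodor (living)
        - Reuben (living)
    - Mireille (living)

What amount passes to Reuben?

The spouse counts as an additional share at the children's level, so there are 4 primary shares of €64,000. Flora takes one such share (€64,000).
The children's combined portion (€192,000) is divided into 3 shares of €64,000: Adaeze and Mireille each take €64,000; Uma's €64,000 share passes to Uma's issue.
Uma's share (€64,000) is divided into 2 shares of €32,000: Teodor and Reuben each take €32,000.

Reuben receives €32,000.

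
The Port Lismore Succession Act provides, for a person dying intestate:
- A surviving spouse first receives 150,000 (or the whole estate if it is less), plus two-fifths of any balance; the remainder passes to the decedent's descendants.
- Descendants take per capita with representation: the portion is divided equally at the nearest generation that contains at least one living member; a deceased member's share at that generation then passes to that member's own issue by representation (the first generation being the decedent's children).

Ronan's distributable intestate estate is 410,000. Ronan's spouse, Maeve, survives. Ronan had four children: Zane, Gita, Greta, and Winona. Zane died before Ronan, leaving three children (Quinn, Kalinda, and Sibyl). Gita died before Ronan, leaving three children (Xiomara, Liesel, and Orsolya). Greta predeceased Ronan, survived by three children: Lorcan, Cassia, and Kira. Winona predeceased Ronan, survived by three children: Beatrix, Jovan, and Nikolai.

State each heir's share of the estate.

Maeve: 254,000; Quinn: 13,000; Kalinda: 13,000; Sibyl: 13,000; Xiomara: 13,000; Liesel: 13,000; Orsolya: 13,000; Lorcan: 13,000; Cassia: 13,000; Kira: 13,000; Beatrix: 13,000; Jovan: 13,000; Nikolai: 13,000

Maeve first takes 150,000, leaving a balance of 260,000. Maeve then takes two-fifths of the balance (104,000), for a total of 254,000. The remaining 156,000 passes to the descendants.
No child survives, so the initial division is made at the grandchildren's generation.
The descendants' portion (156,000) is divided into 12 shares of 13,000: Quinn, Kalinda, Sibyl, Xiomara, Liesel, Orsolya, Lorcan, Cassia, Kira, Beatrix, Jovan, and Nikolai each take 13,000.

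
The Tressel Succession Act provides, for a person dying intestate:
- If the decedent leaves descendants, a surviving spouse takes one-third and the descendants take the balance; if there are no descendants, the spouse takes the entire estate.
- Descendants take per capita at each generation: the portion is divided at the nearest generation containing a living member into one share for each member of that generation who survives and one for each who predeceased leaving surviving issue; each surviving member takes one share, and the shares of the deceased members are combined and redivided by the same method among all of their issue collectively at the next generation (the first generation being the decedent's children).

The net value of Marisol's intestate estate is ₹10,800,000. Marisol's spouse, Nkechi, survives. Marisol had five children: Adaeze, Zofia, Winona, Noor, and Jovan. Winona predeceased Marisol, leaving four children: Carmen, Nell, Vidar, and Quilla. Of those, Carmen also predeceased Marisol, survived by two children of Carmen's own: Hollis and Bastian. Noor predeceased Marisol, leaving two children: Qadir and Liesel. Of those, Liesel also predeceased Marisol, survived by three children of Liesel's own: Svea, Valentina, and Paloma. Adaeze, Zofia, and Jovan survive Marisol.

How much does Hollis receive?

Nkechi takes one-third of ₹10,800,000 = ₹3,600,000. The remaining ₹7,200,000 passes to the descendants.
The descendants' portion (₹7,200,000) is divided at the children's generation into 5 shares of ₹1,440,000. Adaeze, Zofia, and Jovan each take ₹1,440,000. The 2 shares of the deceased (Winona and Noor) are combined into a pool of ₹2,880,000.
That pool (₹2,880,000) is divided at the grandchildren's generation into 6 shares of ₹480,000. Nell, Vidar, Quilla, and Qadir each take ₹480,000. The 2 shares of the deceased (Carmen and Liesel) are combined into a pool of ₹960,000.
That pool (₹960,000) is divided at the great-grandchildren's generation equally among Hollis, Bastian, Svea, Valentina, and Paloma: ₹192,000 each.

Hollis receives ₹192,000.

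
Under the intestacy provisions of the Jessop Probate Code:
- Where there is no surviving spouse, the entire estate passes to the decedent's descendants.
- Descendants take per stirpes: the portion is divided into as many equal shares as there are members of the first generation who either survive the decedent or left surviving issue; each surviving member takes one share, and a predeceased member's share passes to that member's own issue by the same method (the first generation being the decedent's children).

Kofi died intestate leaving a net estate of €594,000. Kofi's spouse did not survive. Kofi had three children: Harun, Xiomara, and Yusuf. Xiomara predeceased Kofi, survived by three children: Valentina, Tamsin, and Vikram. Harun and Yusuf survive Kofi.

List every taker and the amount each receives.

Harun: €198,000; Valentina: €66,000; Tamsin: €66,000; Vikram: €66,000; Yusuf: €198,000

The entire €594,000 passes to the descendants.
That amount (€594,000) is divided into 3 shares of €198,000: Harun and Yusuf each take €198,000; Xiomara's €198,000 share passes to Xiomara's issue.
Xiomara's share (€198,000) is divided into 3 shares of €66,000: Valentina, Tamsin, and Vikram each take €66,000.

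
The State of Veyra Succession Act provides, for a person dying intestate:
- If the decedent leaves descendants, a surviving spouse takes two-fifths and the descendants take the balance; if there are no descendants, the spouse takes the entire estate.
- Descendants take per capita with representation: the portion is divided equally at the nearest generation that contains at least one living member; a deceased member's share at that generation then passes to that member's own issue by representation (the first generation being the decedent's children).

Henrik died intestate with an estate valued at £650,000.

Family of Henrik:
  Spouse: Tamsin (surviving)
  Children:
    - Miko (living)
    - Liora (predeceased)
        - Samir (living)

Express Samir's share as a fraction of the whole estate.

Samir receives 3/10 of the estate.

Tamsin takes two-fifths of £650,000 = £260,000. The remaining £390,000 passes to the descendants.
The descendants' portion (£390,000) is divided into 2 shares of £195,000: Miko takes £195,000; Liora's £195,000 share passes to Liora's issue.
Liora's share (£195,000) passes entirely to Samir.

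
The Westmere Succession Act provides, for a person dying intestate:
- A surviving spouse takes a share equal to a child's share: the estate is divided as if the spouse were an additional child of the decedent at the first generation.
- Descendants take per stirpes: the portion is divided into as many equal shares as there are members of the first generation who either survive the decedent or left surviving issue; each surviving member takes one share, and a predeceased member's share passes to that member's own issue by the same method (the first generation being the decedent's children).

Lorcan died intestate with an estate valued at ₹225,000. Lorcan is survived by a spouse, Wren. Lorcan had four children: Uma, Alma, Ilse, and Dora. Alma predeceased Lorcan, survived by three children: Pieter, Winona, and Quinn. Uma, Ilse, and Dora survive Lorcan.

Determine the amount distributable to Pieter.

The spouse counts as an additional share at the children's level, so there are 5 primary shares of ₹45,000. Wren takes one such share (₹45,000).
The children's combined portion (₹180,000) is divided into 4 shares of ₹45,000: Uma, Ilse, and Dora each take ₹45,000; Alma's ₹45,000 share passes to Alma's issue.
Alma's share (₹45,000) is divided into 3 shares of ₹15,000: Pieter, Winona, and Quinn each take ₹15,000.

Pieter receives ₹15,000.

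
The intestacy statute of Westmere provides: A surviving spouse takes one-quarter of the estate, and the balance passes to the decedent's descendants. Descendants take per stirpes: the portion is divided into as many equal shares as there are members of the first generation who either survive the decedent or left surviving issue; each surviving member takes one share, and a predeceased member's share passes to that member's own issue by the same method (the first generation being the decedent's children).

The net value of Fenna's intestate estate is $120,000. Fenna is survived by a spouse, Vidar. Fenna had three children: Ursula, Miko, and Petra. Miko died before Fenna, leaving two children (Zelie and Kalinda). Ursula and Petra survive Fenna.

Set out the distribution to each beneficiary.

Vidar takes one-quarter of $120,000 = $30,000. The remaining $90,000 passes to the descendants.
The descendants' portion ($90,000) is divided into 3 shares of $30,000: Ursula and Petra each take $30,000; Miko's $30,000 share passes to Miko's issue.
Miko's share ($30,000) is divided into 2 shares of $15,000: Zelie and Kalinda each take $15,000.

Vidar: $30,000; Ursula: $30,000; Zelie: $15,000; Kalinda: $15,000; Petra: $30,000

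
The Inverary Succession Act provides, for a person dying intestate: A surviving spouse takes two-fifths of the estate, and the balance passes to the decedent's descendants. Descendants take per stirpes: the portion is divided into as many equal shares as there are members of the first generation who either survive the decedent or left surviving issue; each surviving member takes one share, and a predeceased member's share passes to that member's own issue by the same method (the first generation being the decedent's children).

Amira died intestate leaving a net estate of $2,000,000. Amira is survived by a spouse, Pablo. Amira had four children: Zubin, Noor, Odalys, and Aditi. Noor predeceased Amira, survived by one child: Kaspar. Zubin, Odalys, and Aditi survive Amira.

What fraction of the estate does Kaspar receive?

Kaspar receives 3/20 of the estate.

Pablo takes two-fifths of $2,000,000 = $800,000. The remaining $1,200,000 passes to the descendants.
The descendants' portion ($1,200,000) is divided into 4 shares of $300,000: Zubin, Odalys, and Aditi each take $300,000; Noor's $300,000 share passes to Noor's issue.
Noor's share ($300,000) passes entirely to Kaspar.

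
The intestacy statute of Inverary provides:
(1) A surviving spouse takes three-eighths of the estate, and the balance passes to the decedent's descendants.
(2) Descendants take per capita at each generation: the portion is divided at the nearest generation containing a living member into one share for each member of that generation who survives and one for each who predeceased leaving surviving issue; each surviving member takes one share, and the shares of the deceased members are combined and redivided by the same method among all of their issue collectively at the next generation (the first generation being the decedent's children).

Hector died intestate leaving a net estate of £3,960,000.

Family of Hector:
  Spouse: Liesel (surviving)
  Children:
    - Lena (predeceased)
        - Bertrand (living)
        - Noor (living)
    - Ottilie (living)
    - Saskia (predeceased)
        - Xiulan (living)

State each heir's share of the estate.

Liesel: £1,485,000; Bertrand: £550,000; Noor: £550,000; Ottilie: £825,000; Xiulan: £550,000

Liesel takes three-eighths of £3,960,000 = £1,485,000. The remaining £2,475,000 passes to the descendants.
The descendants' portion (£2,475,000) is divided at the children's generation into 3 shares of £825,000. Ottilie takes £825,000. The 2 shares of the deceased (Lena and Saskia) are combined into a pool of £1,650,000.
That pool (£1,650,000) is divided at the grandchildren's generation equally among Bertrand, Noor, and Xiulan: £550,000 each.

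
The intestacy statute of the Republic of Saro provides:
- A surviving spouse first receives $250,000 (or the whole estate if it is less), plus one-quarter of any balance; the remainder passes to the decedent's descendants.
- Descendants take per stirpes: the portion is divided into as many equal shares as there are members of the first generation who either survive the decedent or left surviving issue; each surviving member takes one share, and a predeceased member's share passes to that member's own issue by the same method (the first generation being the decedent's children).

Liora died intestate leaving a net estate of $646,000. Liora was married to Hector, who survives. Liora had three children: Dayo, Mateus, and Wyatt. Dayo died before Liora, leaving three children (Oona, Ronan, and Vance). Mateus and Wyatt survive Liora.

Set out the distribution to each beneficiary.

Hector: $349,000; Oona: $33,000; Ronan: $33,000; Vance: $33,000; Mateus: $99,000; Wyatt: $99,000

Hector first takes $250,000, leaving a balance of $396,000. Hector then takes one-quarter of the balance ($99,000), for a total of $349,000. The remaining $297,000 passes to the descendants.
The descendants' portion ($297,000) is divided into 3 shares of $99,000: Mateus and Wyatt each take $99,000; Dayo's $99,000 share passes to Dayo's issue.
Dayo's share ($99,000) is divided into 3 shares of $33,000: Oona, Ronan, and Vance each take $33,000.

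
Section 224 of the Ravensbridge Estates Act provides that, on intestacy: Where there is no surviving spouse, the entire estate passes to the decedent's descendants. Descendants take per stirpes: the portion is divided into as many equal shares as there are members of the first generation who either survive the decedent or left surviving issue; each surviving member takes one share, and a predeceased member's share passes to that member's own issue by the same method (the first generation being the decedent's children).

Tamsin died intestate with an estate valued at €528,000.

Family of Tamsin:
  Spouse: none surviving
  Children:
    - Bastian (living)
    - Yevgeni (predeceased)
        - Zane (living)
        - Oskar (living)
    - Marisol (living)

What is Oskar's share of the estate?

Oskar receives €88,000.

The entire €528,000 passes to the descendants.
That amount (€528,000) is divided into 3 shares of €176,000: Bastian and Marisol each take €176,000; Yevgeni's €176,000 share passes to Yevgeni's issue.
Yevgeni's share (€176,000) is divided into 2 shares of €88,000: Zane and Oskar each take €88,000.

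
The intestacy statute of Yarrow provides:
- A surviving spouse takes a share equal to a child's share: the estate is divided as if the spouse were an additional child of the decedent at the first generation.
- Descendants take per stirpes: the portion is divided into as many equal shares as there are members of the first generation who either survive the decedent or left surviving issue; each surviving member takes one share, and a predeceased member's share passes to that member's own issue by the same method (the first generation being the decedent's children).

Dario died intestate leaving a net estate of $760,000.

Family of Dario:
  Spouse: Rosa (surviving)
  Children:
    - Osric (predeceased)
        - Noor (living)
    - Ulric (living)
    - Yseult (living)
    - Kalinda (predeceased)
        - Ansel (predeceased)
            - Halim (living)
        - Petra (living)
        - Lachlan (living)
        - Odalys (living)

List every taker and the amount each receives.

Rosa: $152,000; Noor: $152,000; Ulric: $152,000; Yseult: $152,000; Halim: $38,000; Petra: $38,000; Lachlan: $38,000; Odalys: $38,000

The spouse counts as an additional share at the children's level, so there are 5 primary shares of $152,000. Rosa takes one such share ($152,000).
The children's combined portion ($608,000) is divided into 4 shares of $152,000: Ulric and Yseult each take $152,000; Osric's $152,000 share passes to Osric's issue; Kalinda's $152,000 share passes to Kalinda's issue.
Osric's share ($152,000) passes entirely to Noor.
Kalinda's share ($152,000) is divided into 4 shares of $38,000: Petra, Lachlan, and Odalys each take $38,000; Ansel's $38,000 share passes to Ansel's issue.
Ansel's share ($38,000) passes entirely to Halim.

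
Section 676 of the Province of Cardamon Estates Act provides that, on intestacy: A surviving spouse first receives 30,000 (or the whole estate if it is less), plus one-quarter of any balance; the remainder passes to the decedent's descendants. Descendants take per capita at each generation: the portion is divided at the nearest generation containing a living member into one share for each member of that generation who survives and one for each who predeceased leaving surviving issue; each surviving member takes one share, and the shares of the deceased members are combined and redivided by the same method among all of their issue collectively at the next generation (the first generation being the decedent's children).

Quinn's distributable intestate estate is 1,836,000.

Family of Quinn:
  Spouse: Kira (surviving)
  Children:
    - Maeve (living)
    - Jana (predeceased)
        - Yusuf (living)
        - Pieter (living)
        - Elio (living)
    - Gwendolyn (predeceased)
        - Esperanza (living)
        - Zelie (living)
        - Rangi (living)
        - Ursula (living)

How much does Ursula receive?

Ursula receives 129,000.

Kira first takes 30,000, leaving a balance of 1,806,000. Kira then takes one-quarter of the balance (451,500), for a total of 481,500. The remaining 1,354,500 passes to the descendants.
The descendants' portion (1,354,500) is divided at the children's generation into 3 shares of 451,500. Maeve takes 451,500. The 2 shares of the deceased (Jana and Gwendolyn) are combined into a pool of 903,000.
That pool (903,000) is divided at the grandchildren's generation equally among Yusuf, Pieter, Elio, Esperanza, Zelie, Rangi, and Ursula: 129,000 each.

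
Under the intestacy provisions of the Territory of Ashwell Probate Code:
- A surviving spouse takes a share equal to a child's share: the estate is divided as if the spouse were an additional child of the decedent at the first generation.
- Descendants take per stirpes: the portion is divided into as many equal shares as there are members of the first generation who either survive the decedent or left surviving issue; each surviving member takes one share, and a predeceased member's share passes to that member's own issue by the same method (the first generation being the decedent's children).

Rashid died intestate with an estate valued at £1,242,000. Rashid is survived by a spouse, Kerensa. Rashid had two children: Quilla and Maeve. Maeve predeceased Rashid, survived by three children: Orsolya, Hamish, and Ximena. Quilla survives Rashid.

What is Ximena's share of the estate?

Ximena receives £138,000.

The spouse counts as an additional share at the children's level, so there are 3 primary shares of £414,000. Kerensa takes one such share (£414,000).
The children's combined portion (£828,000) is divided into 2 shares of £414,000: Quilla takes £414,000; Maeve's £414,000 share passes to Maeve's issue.
Maeve's share (£414,000) is divided into 3 shares of £138,000: Orsolya, Hamish, and Ximena each take £138,000.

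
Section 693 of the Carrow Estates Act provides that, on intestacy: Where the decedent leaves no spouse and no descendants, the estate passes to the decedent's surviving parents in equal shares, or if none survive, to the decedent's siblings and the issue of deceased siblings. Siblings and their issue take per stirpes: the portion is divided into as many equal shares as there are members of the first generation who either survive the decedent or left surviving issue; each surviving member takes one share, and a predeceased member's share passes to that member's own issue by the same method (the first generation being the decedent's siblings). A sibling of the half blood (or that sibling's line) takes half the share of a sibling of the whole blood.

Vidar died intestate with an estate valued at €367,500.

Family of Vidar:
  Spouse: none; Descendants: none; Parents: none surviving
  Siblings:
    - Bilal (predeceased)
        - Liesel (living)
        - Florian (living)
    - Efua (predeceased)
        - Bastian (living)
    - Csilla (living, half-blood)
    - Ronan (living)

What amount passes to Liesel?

The entire €367,500 passes to the siblings and their issue.
Counting each half-blood sibling's line as half a unit, there are 7/2 units in €367,500, so one unit is €105,000. Whole-blood lines (Bilal, Efua, and Ronan) take €105,000 each; half-blood lines (Csilla) take €52,500 each.
Bilal's share (€105,000) is divided into 2 shares of €52,500: Liesel and Florian each take €52,500.
Efua's share (€105,000) passes entirely to Bastian.

Liesel receives €52,500.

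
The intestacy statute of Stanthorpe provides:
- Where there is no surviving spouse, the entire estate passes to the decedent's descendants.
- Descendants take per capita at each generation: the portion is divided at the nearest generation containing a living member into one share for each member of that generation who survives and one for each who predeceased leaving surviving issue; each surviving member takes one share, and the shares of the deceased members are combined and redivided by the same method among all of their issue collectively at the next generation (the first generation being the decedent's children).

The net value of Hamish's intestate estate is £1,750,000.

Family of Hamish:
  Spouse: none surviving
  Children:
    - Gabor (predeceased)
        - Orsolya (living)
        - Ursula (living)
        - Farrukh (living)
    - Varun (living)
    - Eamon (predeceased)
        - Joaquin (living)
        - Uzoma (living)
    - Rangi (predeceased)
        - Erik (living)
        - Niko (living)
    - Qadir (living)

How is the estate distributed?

The entire £1,750,000 passes to the descendants.
That amount (£1,750,000) is divided at the children's generation into 5 shares of £350,000. Varun and Qadir each take £350,000. The 3 shares of the deceased (Gabor, Eamon, and Rangi) are combined into a pool of £1,050,000.
That pool (£1,050,000) is divided at the grandchildren's generation equally among Orsolya, Ursula, Farrukh, Joaquin, Uzoma, Erik, and Niko: £150,000 each.

Orsolya: £150,000; Ursula: £150,000; Farrukh: £150,000; Varun: £350,000; Joaquin: £150,000; Uzoma: £150,000; Erik: £150,000; Niko: £150,000; Qadir: £350,000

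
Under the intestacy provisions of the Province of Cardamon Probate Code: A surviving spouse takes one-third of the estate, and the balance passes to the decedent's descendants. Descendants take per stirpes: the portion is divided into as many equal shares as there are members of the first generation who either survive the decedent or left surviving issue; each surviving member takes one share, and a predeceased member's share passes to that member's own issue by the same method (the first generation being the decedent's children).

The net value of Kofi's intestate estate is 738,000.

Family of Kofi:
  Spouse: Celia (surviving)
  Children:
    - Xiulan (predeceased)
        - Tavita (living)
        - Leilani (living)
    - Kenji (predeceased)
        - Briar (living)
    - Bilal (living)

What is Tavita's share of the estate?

Celia takes one-third of 738,000 = 246,000. The remaining 492,000 passes to the descendants.
The descendants' portion (492,000) is divided into 3 shares of 164,000: Bilal takes 164,000; Xiulan's 164,000 share passes to Xiulan's issue; Kenji's 164,000 share passes to Kenji's issue.
Xiulan's share (164,000) is divided into 2 shares of 82,000: Tavita and Leilani each take 82,000.
Kenji's share (164,000) passes entirely to Briar.

Tavita receives 82,000.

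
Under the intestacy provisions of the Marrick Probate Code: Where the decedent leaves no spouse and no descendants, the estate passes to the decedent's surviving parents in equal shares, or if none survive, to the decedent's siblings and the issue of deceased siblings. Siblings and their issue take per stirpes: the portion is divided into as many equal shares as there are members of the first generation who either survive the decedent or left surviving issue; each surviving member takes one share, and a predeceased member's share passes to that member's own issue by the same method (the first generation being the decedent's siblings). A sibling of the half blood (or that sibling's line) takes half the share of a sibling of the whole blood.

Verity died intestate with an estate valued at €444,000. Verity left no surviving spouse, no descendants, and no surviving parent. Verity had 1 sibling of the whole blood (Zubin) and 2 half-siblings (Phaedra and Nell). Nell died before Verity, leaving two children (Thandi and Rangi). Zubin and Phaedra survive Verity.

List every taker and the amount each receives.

The entire €444,000 passes to the siblings and their issue.
Counting each half-blood sibling's line as half a unit, there are 2 units in €444,000, so one unit is €222,000. Whole-blood lines (Zubin) take €222,000 each; half-blood lines (Phaedra and Nell) take €111,000 each.
Nell's share (€111,000) is divided into 2 shares of €55,500: Thandi and Rangi each take €55,500.

Zubin: €222,000; Phaedra: €111,000; Thandi: €55,500; Rangi: €55,500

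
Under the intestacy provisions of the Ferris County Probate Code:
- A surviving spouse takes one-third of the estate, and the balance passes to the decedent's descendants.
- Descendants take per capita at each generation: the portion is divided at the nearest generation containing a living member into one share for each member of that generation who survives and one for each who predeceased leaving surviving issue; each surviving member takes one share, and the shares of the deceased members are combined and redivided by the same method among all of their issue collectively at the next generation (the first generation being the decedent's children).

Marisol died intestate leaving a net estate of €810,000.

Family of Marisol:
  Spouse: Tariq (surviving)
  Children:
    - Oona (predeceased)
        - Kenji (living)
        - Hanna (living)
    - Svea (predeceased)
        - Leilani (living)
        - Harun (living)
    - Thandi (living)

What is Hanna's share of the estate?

Hanna receives €90,000.

Tariq takes one-third of €810,000 = €270,000. The remaining €540,000 passes to the descendants.
The descendants' portion (€540,000) is divided at the children's generation into 3 shares of €180,000. Thandi takes €180,000. The 2 shares of the deceased (Oona and Svea) are combined into a pool of €360,000.
That pool (€360,000) is divided at the grandchildren's generation equally among Kenji, Hanna, Leilani, and Harun: €90,000 each.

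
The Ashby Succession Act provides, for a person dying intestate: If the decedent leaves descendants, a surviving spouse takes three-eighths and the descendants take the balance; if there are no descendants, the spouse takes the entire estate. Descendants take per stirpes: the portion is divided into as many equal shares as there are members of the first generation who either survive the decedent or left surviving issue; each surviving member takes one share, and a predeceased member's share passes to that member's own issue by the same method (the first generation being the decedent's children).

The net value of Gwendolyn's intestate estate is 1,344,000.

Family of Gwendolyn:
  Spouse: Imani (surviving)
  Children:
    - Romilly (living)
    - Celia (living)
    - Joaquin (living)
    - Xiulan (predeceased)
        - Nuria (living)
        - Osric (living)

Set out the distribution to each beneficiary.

Imani takes three-eighths of 1,344,000 = 504,000. The remaining 840,000 passes to the descendants.
The descendants' portion (840,000) is divided into 4 shares of 210,000: Romilly, Celia, and Joaquin each take 210,000; Xiulan's 210,000 share passes to Xiulan's issue.
Xiulan's share (210,000) is divided into 2 shares of 105,000: Nuria and Osric each take 105,000.

Imani: 504,000; Romilly: 210,000; Celia: 210,000; Joaquin: 210,000; Nuria: 105,000; Osric: 105,000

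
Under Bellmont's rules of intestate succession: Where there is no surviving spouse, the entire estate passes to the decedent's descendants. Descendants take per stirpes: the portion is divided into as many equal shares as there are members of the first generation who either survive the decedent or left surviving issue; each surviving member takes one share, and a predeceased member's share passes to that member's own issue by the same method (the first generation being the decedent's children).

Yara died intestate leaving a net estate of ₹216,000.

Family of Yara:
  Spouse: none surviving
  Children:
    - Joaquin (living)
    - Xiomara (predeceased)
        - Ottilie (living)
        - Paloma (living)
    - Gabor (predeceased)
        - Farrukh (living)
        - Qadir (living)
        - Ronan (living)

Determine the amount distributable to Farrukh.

Farrukh receives ₹24,000.

The entire ₹216,000 passes to the descendants.
That amount (₹216,000) is divided into 3 shares of ₹72,000: Joaquin takes ₹72,000; Xiomara's ₹72,000 share passes to Xiomara's issue; Gabor's ₹72,000 share passes to Gabor's issue.
Xiomara's share (₹72,000) is divided into 2 shares of ₹36,000: Ottilie and Paloma each take ₹36,000.
Gabor's share (₹72,000) is divided into 3 shares of ₹24,000: Farrukh, Qadir, and Ronan each take ₹24,000.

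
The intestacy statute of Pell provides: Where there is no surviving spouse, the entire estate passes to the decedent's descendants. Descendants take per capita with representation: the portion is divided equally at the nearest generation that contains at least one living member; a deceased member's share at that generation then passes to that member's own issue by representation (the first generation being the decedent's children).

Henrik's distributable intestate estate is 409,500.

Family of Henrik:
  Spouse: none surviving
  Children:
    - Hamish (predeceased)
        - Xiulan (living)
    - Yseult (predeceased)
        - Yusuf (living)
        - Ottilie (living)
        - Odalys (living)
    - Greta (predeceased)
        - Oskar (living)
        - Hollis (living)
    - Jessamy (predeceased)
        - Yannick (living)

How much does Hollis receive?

The entire 409,500 passes to the descendants.
No child survives, so the initial division is made at the grandchildren's generation.
That amount (409,500) is divided into 7 shares of 58,500: Xiulan, Yusuf, Ottilie, Odalys, Oskar, Hollis, and Yannick each take 58,500.

Hollis receives 58,500.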